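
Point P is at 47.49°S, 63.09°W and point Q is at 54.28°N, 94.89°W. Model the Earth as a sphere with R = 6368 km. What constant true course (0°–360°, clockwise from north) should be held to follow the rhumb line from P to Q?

Meridional parts: M(φ₁)=-0.9442, M(φ₂)=+1.1325 → ΔM = +2.0767;  Δλ = -0.5550 rad
tan C = Δλ / ΔM = -0.2673 → C = 345.04°

345.0°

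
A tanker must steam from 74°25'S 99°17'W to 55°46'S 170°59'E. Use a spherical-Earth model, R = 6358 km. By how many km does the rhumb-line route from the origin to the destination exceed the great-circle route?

377 km

Great circle: cos σ = sin φ₁ sin φ₂ + cos φ₁ cos φ₂ cos Δλ,  σ = 0.6484 rad → d_gc = 4122.4 km
Rhumb line: Δψ = +0.8112, q = Δφ/Δψ = 0.4013, d_rh = R√(Δφ²+q²Δλ²) = 4499.8 km
Excess = 4499.8 − 4122.4 = 377.4 ≈ 377 km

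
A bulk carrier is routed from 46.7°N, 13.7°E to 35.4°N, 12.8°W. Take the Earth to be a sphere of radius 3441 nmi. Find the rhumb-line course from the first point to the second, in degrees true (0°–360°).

240.4°

Δψ = ln[tan(π/4+φ₂/2)/tan(π/4+φ₁/2)] = -0.2626
Δλ = -0.4625 rad (taken the short way round)
course = atan2(Δλ, Δψ) = 240.41°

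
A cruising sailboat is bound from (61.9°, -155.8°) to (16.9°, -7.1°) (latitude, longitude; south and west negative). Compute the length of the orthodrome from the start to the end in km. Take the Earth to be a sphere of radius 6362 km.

10814 km

cos σ = sin φ₁ sin φ₂ + cos φ₁ cos φ₂ cos Δλ
      = sin(61.90°)sin(16.90°) + cos(61.90°)cos(16.90°)cos(148.70°) = -0.1286
σ = 97.391° → d = Rσ = 6362·1.69980 = 10814 km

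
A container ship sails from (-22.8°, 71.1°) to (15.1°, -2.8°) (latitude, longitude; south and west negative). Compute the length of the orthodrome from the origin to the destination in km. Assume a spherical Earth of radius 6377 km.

9083 km

Haversine: a = sin²(Δφ/2)+cos φ₁ cos φ₂ sin²(Δλ/2) = 0.42707;  σ = 2·atan2(√a,√(1−a))
σ = 81.612° → d = Rσ = 6377·1.42440 = 9083 km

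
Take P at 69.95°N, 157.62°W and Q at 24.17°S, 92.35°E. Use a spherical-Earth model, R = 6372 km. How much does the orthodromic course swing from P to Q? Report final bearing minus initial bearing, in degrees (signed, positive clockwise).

Initial bearing θ₁ = atan2(sin Δλ cos φ₂, cos φ₁ sin φ₂ − sin φ₁ cos φ₂ cos Δλ) = 280.13°
Final bearing θ₂ = (initial bearing from the destination back to the start) + 180° = 201.71°
Δθ = θ₂ − θ₁ = -78.4°

-78.4°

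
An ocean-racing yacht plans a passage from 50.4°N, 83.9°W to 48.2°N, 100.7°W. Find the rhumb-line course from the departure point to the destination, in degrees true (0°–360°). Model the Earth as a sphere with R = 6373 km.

258.6°

Meridional parts: M(φ₁)=+1.0216, M(φ₂)=+0.9627 → ΔM = -0.0589;  Δλ = -0.2932 rad
tan C = Δλ / ΔM = +4.9785 → C = 258.64°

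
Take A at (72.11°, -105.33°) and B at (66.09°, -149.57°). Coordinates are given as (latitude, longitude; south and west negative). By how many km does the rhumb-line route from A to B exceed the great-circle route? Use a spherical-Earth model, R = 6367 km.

Great circle: cos σ = sin φ₁ sin φ₂ + cos φ₁ cos φ₂ cos Δλ,  σ = 0.2867 rad → d_gc = 1825.5 km
Rhumb line: Δψ = -0.2965, q = Δφ/Δψ = 0.3543, d_rh = R√(Δφ²+q²Δλ²) = 1865.9 km
Excess = 1865.9 − 1825.5 = 40.4 ≈ 40 km

40 km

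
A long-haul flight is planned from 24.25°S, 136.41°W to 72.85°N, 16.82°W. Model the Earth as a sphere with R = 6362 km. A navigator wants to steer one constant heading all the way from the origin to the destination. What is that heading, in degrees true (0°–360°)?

Δψ = ln[tan(π/4+φ₂/2)/tan(π/4+φ₁/2)] = +2.3283
Δλ = +2.0872 rad (taken the short way round)
course = atan2(Δλ, Δψ) = 41.87°

41.9°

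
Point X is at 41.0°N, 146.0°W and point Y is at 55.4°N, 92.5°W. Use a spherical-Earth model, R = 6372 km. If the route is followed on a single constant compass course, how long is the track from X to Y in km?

4243 km

Δψ = ln[tan(π/4+φ₂/2)/tan(π/4+φ₁/2)] = +0.3806;  Δφ = +0.2513 rad,  Δλ = +0.9338 rad
q = Δφ/Δψ = 0.6603
d = R·√(Δφ² + q²Δλ²) = 6372·0.66585 = 4243 km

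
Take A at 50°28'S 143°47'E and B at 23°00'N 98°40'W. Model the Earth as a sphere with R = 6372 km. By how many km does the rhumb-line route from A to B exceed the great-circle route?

Great circle: cos σ = sin φ₁ sin φ₂ + cos φ₁ cos φ₂ cos Δλ,  σ = 2.1802 rad → d_gc = 13892.1 km
Rhumb line: Δψ = +1.4361, q = Δφ/Δψ = 0.8929, d_rh = R√(Δφ²+q²Δλ²) = 14247.9 km
Excess = 14247.9 − 13892.1 = 355.8 ≈ 356 km

356 km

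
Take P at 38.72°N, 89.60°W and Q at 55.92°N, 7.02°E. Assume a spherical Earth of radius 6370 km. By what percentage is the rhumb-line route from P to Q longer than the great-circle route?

Great circle: σ = 1.0841 rad → d_gc = Rσ = 6905.9 km
Rhumb: Δφ = +0.3002, Δλ = +1.6863, Δψ = +0.4485, q = Δφ/Δψ = 0.6693 → d_rh = R√(Δφ²+q²Δλ²) = 7439.3 km
Excess = (7439.3 − 6905.9) / 6905.9 = 533.4 / 6905.9 = 7.72% ≈ 7.7%

7.7%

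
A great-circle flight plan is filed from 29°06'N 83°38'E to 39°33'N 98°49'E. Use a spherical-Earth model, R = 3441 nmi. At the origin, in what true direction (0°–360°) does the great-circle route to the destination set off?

46.1°

θ = atan2( sin Δλ·cos φ₂ ,  cos φ₁ sin φ₂ − sin φ₁ cos φ₂ cos Δλ )
  = atan2(+0.2019, +0.1945) = 46.08°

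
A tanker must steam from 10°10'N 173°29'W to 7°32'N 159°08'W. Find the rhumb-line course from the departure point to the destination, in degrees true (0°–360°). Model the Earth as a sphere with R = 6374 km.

100.5°

Δψ = ln[tan(π/4+φ₂/2)/tan(π/4+φ₁/2)] = -0.0465
Δλ = +0.2505 rad (taken the short way round)
course = atan2(Δλ, Δψ) = 100.52°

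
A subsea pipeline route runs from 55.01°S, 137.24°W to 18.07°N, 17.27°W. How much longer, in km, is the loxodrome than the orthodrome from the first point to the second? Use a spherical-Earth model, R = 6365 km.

Great circle: cos σ = sin φ₁ sin φ₂ + cos φ₁ cos φ₂ cos Δλ,  σ = 2.1252 rad → d_gc = 13526.95 km
Rhumb line: Δψ = +1.4753, q = Δφ/Δψ = 0.8646, d_rh = R√(Δφ²+q²Δλ²) = 14095.36 km
Excess = 14095.36 − 13526.95 = 568.41 ≈ 568 km

568 km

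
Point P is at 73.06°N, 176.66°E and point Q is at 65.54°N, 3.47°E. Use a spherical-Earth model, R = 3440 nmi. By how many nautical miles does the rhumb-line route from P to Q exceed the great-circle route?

1182 nmi

Great circle: cos σ = sin φ₁ sin φ₂ + cos φ₁ cos φ₂ cos Δλ,  σ = 0.7213 rad → d_gc = 2481.2 nmi
Rhumb line: Δψ = -0.3754, q = Δφ/Δψ = 0.3496, d_rh = R√(Δφ²+q²Δλ²) = 3663.5 nmi
Excess = 3663.5 − 2481.2 = 1182.3 ≈ 1182 nmi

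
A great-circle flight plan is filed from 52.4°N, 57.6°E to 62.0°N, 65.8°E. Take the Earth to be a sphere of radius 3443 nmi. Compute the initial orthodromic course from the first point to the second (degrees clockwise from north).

21.4°

N = sin Δλ·cos φ₂ = +0.0670;  D = cos φ₁ sin φ₂ − sin φ₁ cos φ₂ cos Δλ = +0.1706
initial course = atan2(N, D) = 21.43°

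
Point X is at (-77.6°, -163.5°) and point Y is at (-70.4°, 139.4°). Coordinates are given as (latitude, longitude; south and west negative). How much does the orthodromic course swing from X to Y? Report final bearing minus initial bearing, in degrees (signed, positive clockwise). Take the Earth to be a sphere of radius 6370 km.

+55.3°

At departure: θ₁ = atan2(sin Δλ cos φ₂, cos φ₁ sin φ₂ − sin φ₁ cos φ₂ cos Δλ) = 265.06°
At arrival: θ₂ = atan2(sin Δλ cos φ₁, −cos φ₂ sin φ₁ + sin φ₂ cos φ₁ cos Δλ) = 320.37°
Δθ = θ₂ − θ₁ = +55.3°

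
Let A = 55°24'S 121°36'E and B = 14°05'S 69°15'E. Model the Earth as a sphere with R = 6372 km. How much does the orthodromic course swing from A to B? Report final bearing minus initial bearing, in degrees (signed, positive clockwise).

+33.3°

Initial bearing θ₁ = atan2(sin Δλ cos φ₂, cos φ₁ sin φ₂ − sin φ₁ cos φ₂ cos Δλ) = 294.47°
Final bearing θ₂ = (initial bearing from the destination back to the start) + 180° = 327.80°
Δθ = θ₂ − θ₁ = +33.3°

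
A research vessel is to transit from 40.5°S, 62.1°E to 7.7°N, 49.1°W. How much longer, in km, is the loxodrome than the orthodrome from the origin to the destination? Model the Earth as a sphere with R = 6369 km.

Great circle: cos σ = sin φ₁ sin φ₂ + cos φ₁ cos φ₂ cos Δλ,  σ = 1.9385 rad → d_gc = 12346.6 km
Rhumb line: Δψ = +0.9091, q = Δφ/Δψ = 0.9253, d_rh = R√(Δφ²+q²Δλ²) = 12630.6 km
Excess = 12630.6 − 12346.6 = 284.0 ≈ 284 km

284 km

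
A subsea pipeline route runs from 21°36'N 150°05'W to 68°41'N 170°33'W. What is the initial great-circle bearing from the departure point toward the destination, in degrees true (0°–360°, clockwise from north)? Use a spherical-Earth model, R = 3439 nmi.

N = sin Δλ·cos φ₂ = -0.1271;  D = cos φ₁ sin φ₂ − sin φ₁ cos φ₂ cos Δλ = +0.7408
initial course = atan2(N, D) = 350.26°

350.3°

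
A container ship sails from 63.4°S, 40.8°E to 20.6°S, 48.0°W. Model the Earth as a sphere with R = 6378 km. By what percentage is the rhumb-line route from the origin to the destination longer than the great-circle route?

5.6%

Great circle: σ = 1.2415 rad → d_gc = Rσ = 7918.3 km
Rhumb: Δφ = +0.7470, Δλ = -1.5499, Δψ = +1.0747, q = Δφ/Δψ = 0.6951 → d_rh = R√(Δφ²+q²Δλ²) = 8360.9 km
Excess = (8360.9 − 7918.3) / 7918.3 = 442.6 / 7918.3 = 5.59% ≈ 5.6%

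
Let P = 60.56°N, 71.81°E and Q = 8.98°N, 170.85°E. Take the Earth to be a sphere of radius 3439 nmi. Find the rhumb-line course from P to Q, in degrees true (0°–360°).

124.3°

Δψ = ln[tan(π/4+φ₂/2)/tan(π/4+φ₁/2)] = -1.1793
Δλ = +1.7286 rad (taken the short way round)
course = atan2(Δλ, Δψ) = 124.30°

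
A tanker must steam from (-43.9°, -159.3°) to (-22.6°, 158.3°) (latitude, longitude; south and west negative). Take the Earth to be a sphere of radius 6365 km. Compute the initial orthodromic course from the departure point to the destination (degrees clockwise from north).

N = sin Δλ·cos φ₂ = -0.6225;  D = cos φ₁ sin φ₂ − sin φ₁ cos φ₂ cos Δλ = +0.1958
initial course = atan2(N, D) = 287.46°

287.5°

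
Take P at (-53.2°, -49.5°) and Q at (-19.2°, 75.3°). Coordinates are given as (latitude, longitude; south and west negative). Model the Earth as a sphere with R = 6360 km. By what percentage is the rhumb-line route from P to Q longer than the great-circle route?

Great circle: σ = 1.6304 rad → d_gc = Rσ = 10369.0 km
Rhumb: Δφ = +0.5934, Δλ = +2.1782, Δψ = +0.7591, q = Δφ/Δψ = 0.7817 → d_rh = R√(Δφ²+q²Δλ²) = 11468.4 km
Excess = (11468.4 − 10369.0) / 10369.0 = 1099.4 / 10369.0 = 10.60% ≈ 10.6%

10.6%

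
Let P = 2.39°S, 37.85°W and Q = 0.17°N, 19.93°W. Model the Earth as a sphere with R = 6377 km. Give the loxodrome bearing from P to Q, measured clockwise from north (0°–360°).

Δψ = ln[tan(π/4+φ₂/2)/tan(π/4+φ₁/2)] = +0.0447
Δλ = +0.3128 rad (taken the short way round)
course = atan2(Δλ, Δψ) = 81.87°

81.9°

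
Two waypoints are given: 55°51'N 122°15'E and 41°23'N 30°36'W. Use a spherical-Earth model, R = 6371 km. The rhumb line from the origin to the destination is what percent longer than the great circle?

26.3%

Great circle: σ = 1.3976 rad → d_gc = Rσ = 8904.2 km
Rhumb: Δφ = -0.2525, Δλ = -2.6677, Δψ = -0.3856, q = Δφ/Δψ = 0.6548 → d_rh = R√(Δφ²+q²Δλ²) = 11244.0 km
Excess = (11244.0 − 8904.2) / 8904.2 = 2339.8 / 8904.2 = 26.28% ≈ 26.3%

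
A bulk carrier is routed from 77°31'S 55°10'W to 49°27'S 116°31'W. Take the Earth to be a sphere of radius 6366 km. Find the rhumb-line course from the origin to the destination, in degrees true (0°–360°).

318.7°

Meridional parts: M(φ₁)=-2.2130, M(φ₂)=-0.9958 → ΔM = +1.2172;  Δλ = -1.0708 rad
tan C = Δλ / ΔM = -0.8797 → C = 318.66°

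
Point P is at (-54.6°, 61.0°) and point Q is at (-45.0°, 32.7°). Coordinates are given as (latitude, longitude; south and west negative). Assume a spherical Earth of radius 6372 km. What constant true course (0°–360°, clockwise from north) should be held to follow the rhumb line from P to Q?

Meridional parts: M(φ₁)=-1.1421, M(φ₂)=-0.8814 → ΔM = +0.2607;  Δλ = -0.4939 rad
tan C = Δλ / ΔM = -1.8943 → C = 297.83°

297.8°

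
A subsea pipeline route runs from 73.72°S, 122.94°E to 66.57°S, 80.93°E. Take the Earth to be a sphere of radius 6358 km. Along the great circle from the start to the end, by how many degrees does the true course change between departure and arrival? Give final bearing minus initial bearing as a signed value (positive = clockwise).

+39.8°

Initial bearing θ₁ = atan2(sin Δλ cos φ₂, cos φ₁ sin φ₂ − sin φ₁ cos φ₂ cos Δλ) = 275.66°
Final bearing θ₂ = (initial bearing from the destination back to the start) + 180° = 315.45°
Δθ = θ₂ − θ₁ = +39.8°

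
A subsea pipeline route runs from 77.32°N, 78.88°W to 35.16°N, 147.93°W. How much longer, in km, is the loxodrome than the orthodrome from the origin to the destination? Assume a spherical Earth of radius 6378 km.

253 km

Great circle: cos σ = sin φ₁ sin φ₂ + cos φ₁ cos φ₂ cos Δλ,  σ = 0.8944 rad → d_gc = 5704.5 km
Rhumb line: Δψ = -1.5410, q = Δφ/Δψ = 0.4775, d_rh = R√(Δφ²+q²Δλ²) = 5957.9 km
Excess = 5957.9 − 5704.5 = 253.4 ≈ 253 km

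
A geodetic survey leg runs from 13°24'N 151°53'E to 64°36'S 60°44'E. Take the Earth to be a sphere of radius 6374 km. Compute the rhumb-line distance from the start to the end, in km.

Δψ = ln[tan(π/4+φ₂/2)/tan(π/4+φ₁/2)] = -1.7261;  Δφ = -1.3614 rad,  Δλ = -1.5909 rad
q = Δφ/Δψ = 0.7887
d = R·√(Δφ² + q²Δλ²) = 6374·1.85137 = 11801 km

11801 km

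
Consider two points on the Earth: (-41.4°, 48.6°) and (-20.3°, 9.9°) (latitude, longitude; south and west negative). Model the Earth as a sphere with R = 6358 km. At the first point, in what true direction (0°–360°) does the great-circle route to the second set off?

N = sin Δλ·cos φ₂ = -0.5864;  D = cos φ₁ sin φ₂ − sin φ₁ cos φ₂ cos Δλ = +0.2238
initial course = atan2(N, D) = 290.89°

290.9°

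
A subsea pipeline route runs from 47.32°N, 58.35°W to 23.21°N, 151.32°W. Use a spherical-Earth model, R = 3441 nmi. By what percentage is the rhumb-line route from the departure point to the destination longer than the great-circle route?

Great circle: σ = 1.3104 rad → d_gc = Rσ = 4509.2 nmi
Rhumb: Δφ = -0.4208, Δλ = -1.6226, Δψ = -0.5232, q = Δφ/Δψ = 0.8043 → d_rh = R√(Δφ²+q²Δλ²) = 4718.4 nmi
Excess = (4718.4 − 4509.2) / 4509.2 = 209.2 / 4509.2 = 4.64% ≈ 4.6%

4.6%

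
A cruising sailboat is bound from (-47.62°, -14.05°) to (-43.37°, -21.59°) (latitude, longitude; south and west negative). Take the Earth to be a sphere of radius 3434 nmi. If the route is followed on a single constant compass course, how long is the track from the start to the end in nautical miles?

Rhumb course C = atan2(Δλ, Δψ) with Δψ = ln[tan(π/4+φ₂/2)/tan(π/4+φ₁/2)] = +0.1059, Δλ = -0.1316 → C = 308.82°
d = R·|Δφ| / |cos C| = 3434·0.07418 / 0.62692 = 406 nmi

406 nmi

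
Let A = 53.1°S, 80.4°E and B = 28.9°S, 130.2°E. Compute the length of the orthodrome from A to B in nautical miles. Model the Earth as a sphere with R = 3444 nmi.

Haversine: a = sin²(Δφ/2)+cos φ₁ cos φ₂ sin²(Δλ/2) = 0.13712;  σ = 2·atan2(√a,√(1−a))
σ = 43.468° → d = Rσ = 3444·0.75866 = 2613 nmi

2613 nmi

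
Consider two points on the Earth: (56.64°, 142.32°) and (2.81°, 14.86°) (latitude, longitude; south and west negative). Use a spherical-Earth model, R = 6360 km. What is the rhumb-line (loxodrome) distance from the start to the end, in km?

12957 km

Rhumb course C = atan2(Δλ, Δψ) with Δψ = ln[tan(π/4+φ₂/2)/tan(π/4+φ₁/2)] = -1.1561, Δλ = -2.2246 → C = 242.54°
d = R·|Δφ| / |cos C| = 6360·0.93951 / 0.46115 = 12957 km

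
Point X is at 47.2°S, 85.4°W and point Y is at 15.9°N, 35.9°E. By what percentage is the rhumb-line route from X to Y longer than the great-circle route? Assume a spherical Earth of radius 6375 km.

3.1%

Great circle: σ = 2.1418 rad → d_gc = Rσ = 13654.1 km
Rhumb: Δφ = +1.1013, Δλ = +2.1171, Δψ = +1.2179, q = Δφ/Δψ = 0.9043 → d_rh = R√(Δφ²+q²Δλ²) = 14079.7 km
Excess = (14079.7 − 13654.1) / 13654.1 = 425.6 / 13654.1 = 3.12% ≈ 3.1%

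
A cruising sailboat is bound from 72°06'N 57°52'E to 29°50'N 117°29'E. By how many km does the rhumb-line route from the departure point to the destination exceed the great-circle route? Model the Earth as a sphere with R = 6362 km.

173 km

Great circle: cos σ = sin φ₁ sin φ₂ + cos φ₁ cos φ₂ cos Δλ,  σ = 0.9169 rad → d_gc = 5833.6 km
Rhumb line: Δψ = -1.3024, q = Δφ/Δψ = 0.5664, d_rh = R√(Δφ²+q²Δλ²) = 6007.0 km
Excess = 6007.0 − 5833.6 = 173.4 ≈ 173 km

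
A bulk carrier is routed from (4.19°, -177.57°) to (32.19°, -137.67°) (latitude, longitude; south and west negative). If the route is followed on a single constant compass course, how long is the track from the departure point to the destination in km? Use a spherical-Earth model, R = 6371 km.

Rhumb course C = atan2(Δλ, Δψ) with Δψ = ln[tan(π/4+φ₂/2)/tan(π/4+φ₁/2)] = +0.5208, Δλ = +0.6964 → C = 53.21°
d = R·|Δφ| / |cos C| = 6371·0.48869 / 0.59887 = 5199 km

5199 km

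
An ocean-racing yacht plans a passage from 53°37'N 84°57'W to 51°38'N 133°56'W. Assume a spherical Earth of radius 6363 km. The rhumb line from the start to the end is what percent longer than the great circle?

Great circle: σ = 0.5098 rad → d_gc = Rσ = 3243.8 km
Rhumb: Δφ = -0.0346, Δλ = -0.8549, Δψ = -0.0570, q = Δφ/Δψ = 0.6069 → d_rh = R√(Δφ²+q²Δλ²) = 3308.8 km
Excess = (3308.8 − 3243.8) / 3243.8 = 65.0 / 3243.8 = 2.00% ≈ 2.0%

2.0%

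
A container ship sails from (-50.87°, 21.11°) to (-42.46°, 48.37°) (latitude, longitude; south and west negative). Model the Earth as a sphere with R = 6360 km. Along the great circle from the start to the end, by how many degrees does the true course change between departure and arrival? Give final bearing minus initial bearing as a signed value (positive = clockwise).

Initial bearing θ₁ = atan2(sin Δλ cos φ₂, cos φ₁ sin φ₂ − sin φ₁ cos φ₂ cos Δλ) = 76.25°
Final bearing θ₂ = (initial bearing from the destination back to the start) + 180° = 56.19°
Δθ = θ₂ − θ₁ = -20.1°

-20.1°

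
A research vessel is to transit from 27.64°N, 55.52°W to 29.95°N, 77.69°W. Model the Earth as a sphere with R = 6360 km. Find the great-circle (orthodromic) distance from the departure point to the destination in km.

2168 km

Haversine: a = sin²(Δφ/2)+cos φ₁ cos φ₂ sin²(Δλ/2) = 0.02878;  σ = 2·atan2(√a,√(1−a))
σ = 19.535° → d = Rσ = 6360·0.34095 = 2168 km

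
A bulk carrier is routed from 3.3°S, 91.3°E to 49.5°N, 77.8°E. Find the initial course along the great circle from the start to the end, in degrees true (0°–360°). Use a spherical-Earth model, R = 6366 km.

θ = atan2( sin Δλ·cos φ₂ ,  cos φ₁ sin φ₂ − sin φ₁ cos φ₂ cos Δλ )
  = atan2(-0.1516, +0.7955) = 349.21°

349.2°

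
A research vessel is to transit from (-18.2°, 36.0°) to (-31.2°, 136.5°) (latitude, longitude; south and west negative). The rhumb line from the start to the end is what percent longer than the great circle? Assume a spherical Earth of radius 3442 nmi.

Great circle: σ = 1.5571 rad → d_gc = Rσ = 5359.5 nmi
Rhumb: Δφ = -0.2269, Δλ = +1.7541, Δψ = -0.2505, q = Δφ/Δψ = 0.9057 → d_rh = R√(Δφ²+q²Δλ²) = 5523.8 nmi
Excess = (5523.8 − 5359.5) / 5359.5 = 164.3 / 5359.5 = 3.07% ≈ 3.1%

3.1%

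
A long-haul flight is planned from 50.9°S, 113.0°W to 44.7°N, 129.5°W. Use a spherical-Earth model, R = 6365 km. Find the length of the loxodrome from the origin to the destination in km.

Rhumb course C = atan2(Δλ, Δψ) with Δψ = ln[tan(π/4+φ₂/2)/tan(π/4+φ₁/2)] = +1.9093, Δλ = -0.2880 → C = 351.42°
d = R·|Δφ| / |cos C| = 6365·1.66853 / 0.98882 = 10740 km

10740 km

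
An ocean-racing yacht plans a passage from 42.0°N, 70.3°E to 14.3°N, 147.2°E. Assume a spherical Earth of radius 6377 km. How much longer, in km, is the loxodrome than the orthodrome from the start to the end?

Great circle: cos σ = sin φ₁ sin φ₂ + cos φ₁ cos φ₂ cos Δλ,  σ = 1.2361 rad → d_gc = 7882.6 km
Rhumb line: Δψ = -0.5570, q = Δφ/Δψ = 0.8680, d_rh = R√(Δφ²+q²Δλ²) = 8043.8 km
Excess = 8043.8 − 7882.6 = 161.2 ≈ 161 km

161 km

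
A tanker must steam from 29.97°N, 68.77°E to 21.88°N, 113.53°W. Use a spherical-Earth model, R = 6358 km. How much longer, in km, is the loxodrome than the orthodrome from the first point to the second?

3520 km

Great circle: cos σ = sin φ₁ sin φ₂ + cos φ₁ cos φ₂ cos Δλ,  σ = 2.2358 rad → d_gc = 14215.3 km
Rhumb line: Δψ = -0.1572, q = Δφ/Δψ = 0.8983, d_rh = R√(Δφ²+q²Δλ²) = 17735.7 km
Excess = 17735.7 − 14215.3 = 3520.4 ≈ 3520 km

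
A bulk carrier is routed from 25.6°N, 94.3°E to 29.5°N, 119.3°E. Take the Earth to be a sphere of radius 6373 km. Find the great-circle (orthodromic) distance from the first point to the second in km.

2498 km

Haversine: a = sin²(Δφ/2)+cos φ₁ cos φ₂ sin²(Δλ/2) = 0.03793;  σ = 2·atan2(√a,√(1−a))
σ = 22.460° → d = Rσ = 6373·0.39201 = 2498 km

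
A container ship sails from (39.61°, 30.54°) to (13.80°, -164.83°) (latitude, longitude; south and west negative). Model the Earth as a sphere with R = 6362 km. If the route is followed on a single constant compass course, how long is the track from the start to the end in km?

16373 km

Rhumb course C = atan2(Δλ, Δψ) with Δψ = ln[tan(π/4+φ₂/2)/tan(π/4+φ₁/2)] = -0.5108, Δλ = +2.8733 → C = 100.08°
d = R·|Δφ| / |cos C| = 6362·0.45047 / 0.17504 = 16373 km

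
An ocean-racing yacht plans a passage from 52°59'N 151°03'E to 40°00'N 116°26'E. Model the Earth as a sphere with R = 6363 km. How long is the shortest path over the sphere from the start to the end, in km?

Haversine: a = sin²(Δφ/2)+cos φ₁ cos φ₂ sin²(Δλ/2) = 0.05360;  σ = 2·atan2(√a,√(1−a))
σ = 26.774° → d = Rσ = 6363·0.46729 = 2973 km

2973 km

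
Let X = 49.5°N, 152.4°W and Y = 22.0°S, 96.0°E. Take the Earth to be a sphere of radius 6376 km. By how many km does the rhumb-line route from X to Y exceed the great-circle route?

Great circle: cos σ = sin φ₁ sin φ₂ + cos φ₁ cos φ₂ cos Δλ,  σ = 2.1019 rad → d_gc = 13402.0 km
Rhumb line: Δψ = -1.3909, q = Δφ/Δψ = 0.8972, d_rh = R√(Δφ²+q²Δλ²) = 13691.3 km
Excess = 13691.3 − 13402.0 = 289.3 ≈ 289 km

289 km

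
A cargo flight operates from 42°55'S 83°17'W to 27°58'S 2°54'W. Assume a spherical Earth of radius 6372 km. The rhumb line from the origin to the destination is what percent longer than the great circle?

3.3%

Great circle: σ = 1.1292 rad → d_gc = Rσ = 7195.3 km
Rhumb: Δφ = +0.2609, Δλ = +1.4030, Δψ = +0.3221, q = Δφ/Δψ = 0.8100 → d_rh = R√(Δφ²+q²Δλ²) = 7429.8 km
Excess = (7429.8 − 7195.3) / 7195.3 = 234.5 / 7195.3 = 3.26% ≈ 3.3%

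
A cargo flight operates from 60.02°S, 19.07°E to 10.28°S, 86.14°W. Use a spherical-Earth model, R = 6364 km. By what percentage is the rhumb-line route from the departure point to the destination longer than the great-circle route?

6.7%

Great circle: σ = 1.5452 rad → d_gc = Rσ = 9833.7 km
Rhumb: Δφ = +0.8681, Δλ = -1.8363, Δψ = +1.1373, q = Δφ/Δψ = 0.7633 → d_rh = R√(Δφ²+q²Δλ²) = 10492.7 km
Excess = (10492.7 − 9833.7) / 9833.7 = 659.0 / 9833.7 = 6.70% ≈ 6.7%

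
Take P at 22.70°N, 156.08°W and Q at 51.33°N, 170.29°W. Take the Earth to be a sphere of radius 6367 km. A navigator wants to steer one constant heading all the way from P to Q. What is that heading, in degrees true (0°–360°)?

Δψ = ln[tan(π/4+φ₂/2)/tan(π/4+φ₁/2)] = +0.6403
Δλ = -0.2480 rad (taken the short way round)
course = atan2(Δλ, Δψ) = 338.83°

338.8°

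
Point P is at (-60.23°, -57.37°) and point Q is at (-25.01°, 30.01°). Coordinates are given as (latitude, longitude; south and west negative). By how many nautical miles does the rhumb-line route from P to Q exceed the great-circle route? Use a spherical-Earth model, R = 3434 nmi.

218 nmi

Great circle: cos σ = sin φ₁ sin φ₂ + cos φ₁ cos φ₂ cos Δλ,  σ = 1.1728 rad → d_gc = 4027.5 nmi
Rhumb line: Δψ = +0.8739, q = Δφ/Δψ = 0.7034, d_rh = R√(Δφ²+q²Δλ²) = 4245.6 nmi
Excess = 4245.6 − 4027.5 = 218.1 ≈ 218 nmi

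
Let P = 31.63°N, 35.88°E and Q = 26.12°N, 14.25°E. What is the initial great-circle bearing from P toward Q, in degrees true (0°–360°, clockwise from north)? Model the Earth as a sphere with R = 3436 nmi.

259.2°

N = sin Δλ·cos φ₂ = -0.3310;  D = cos φ₁ sin φ₂ − sin φ₁ cos φ₂ cos Δλ = -0.0629
initial course = atan2(N, D) = 259.25°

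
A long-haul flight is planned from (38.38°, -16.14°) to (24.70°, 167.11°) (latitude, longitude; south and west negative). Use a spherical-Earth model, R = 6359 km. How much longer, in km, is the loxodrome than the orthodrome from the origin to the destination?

Great circle: cos σ = sin φ₁ sin φ₂ + cos φ₁ cos φ₂ cos Δλ,  σ = 2.0394 rad → d_gc = 12968.3 km
Rhumb line: Δψ = -0.2813, q = Δφ/Δψ = 0.8487, d_rh = R√(Δφ²+q²Δλ²) = 16718.0 km
Excess = 16718.0 − 12968.3 = 3749.7 ≈ 3750 km

3750 km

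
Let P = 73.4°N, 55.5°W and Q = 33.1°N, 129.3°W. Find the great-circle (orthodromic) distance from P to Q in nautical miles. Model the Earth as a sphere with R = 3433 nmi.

3226 nmi

Haversine: a = sin²(Δφ/2)+cos φ₁ cos φ₂ sin²(Δλ/2) = 0.20494;  σ = 2·atan2(√a,√(1−a))
σ = 53.835° → d = Rσ = 3433·0.93960 = 3226 nmi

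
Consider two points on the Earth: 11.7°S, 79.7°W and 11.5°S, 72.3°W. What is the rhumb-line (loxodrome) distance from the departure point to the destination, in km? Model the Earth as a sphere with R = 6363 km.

Δψ = ln[tan(π/4+φ₂/2)/tan(π/4+φ₁/2)] = +0.0036;  Δφ = +0.0035 rad,  Δλ = +0.1292 rad
q = Δφ/Δψ = 0.9796
d = R·√(Δφ² + q²Δλ²) = 6363·0.12656 = 805 km

805 km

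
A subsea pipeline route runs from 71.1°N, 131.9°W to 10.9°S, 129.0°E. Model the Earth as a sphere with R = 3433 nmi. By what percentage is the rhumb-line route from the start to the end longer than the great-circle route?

Great circle: σ = 1.8021 rad → d_gc = Rσ = 6186.5 nmi
Rhumb: Δφ = -1.4312, Δλ = -1.7296, Δψ = -1.9845, q = Δφ/Δψ = 0.7212 → d_rh = R√(Δφ²+q²Δλ²) = 6517.4 nmi
Excess = (6517.4 − 6186.5) / 6186.5 = 330.9 / 6186.5 = 5.349% ≈ 5.3%

5.3%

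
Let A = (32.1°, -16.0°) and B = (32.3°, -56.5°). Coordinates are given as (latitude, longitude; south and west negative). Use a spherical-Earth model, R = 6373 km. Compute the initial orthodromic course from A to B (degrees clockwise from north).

θ = atan2( sin Δλ·cos φ₂ ,  cos φ₁ sin φ₂ − sin φ₁ cos φ₂ cos Δλ )
  = atan2(-0.5490, +0.1111) = 281.44°

281.4°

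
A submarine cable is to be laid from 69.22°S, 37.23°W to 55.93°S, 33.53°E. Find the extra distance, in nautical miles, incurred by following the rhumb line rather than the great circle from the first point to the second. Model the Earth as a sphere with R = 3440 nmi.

Great circle: cos σ = sin φ₁ sin φ₂ + cos φ₁ cos φ₂ cos Δλ,  σ = 0.5736 rad → d_gc = 1973.1 nmi
Rhumb line: Δψ = +0.5135, q = Δφ/Δψ = 0.4517, d_rh = R√(Δφ²+q²Δλ²) = 2078.4 nmi
Excess = 2078.4 − 1973.1 = 105.3 ≈ 105 nmi

105 nmi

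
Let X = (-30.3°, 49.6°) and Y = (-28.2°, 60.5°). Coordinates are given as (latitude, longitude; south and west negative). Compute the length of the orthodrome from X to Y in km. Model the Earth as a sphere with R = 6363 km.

Haversine: a = sin²(Δφ/2)+cos φ₁ cos φ₂ sin²(Δλ/2) = 0.00720;  σ = 2·atan2(√a,√(1−a))
σ = 9.735° → d = Rσ = 6363·0.16991 = 1081 km

1081 km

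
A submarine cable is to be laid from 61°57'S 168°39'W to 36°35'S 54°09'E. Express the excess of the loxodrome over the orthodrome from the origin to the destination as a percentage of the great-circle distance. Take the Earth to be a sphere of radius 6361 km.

Great circle: σ = 1.3192 rad → d_gc = Rσ = 8391.6 km
Rhumb: Δφ = +0.4427, Δλ = -2.3946, Δψ = +0.7002, q = Δφ/Δψ = 0.6323 → d_rh = R√(Δφ²+q²Δλ²) = 10034.1 km
Excess = (10034.1 − 8391.6) / 8391.6 = 1642.5 / 8391.6 = 19.57% ≈ 19.6%

19.6%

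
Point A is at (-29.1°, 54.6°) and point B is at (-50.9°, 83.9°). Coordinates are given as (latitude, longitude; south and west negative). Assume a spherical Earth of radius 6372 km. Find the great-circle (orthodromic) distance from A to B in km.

Haversine: a = sin²(Δφ/2)+cos φ₁ cos φ₂ sin²(Δλ/2) = 0.07101;  σ = 2·atan2(√a,√(1−a))
σ = 30.909° → d = Rσ = 6372·0.53946 = 3437 km

3437 km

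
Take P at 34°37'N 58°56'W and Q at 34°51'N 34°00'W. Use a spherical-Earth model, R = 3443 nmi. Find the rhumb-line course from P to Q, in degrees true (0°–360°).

Δψ = ln[tan(π/4+φ₂/2)/tan(π/4+φ₁/2)] = +0.0050
Δλ = +0.4352 rad (taken the short way round)
course = atan2(Δλ, Δψ) = 89.35°

89.3°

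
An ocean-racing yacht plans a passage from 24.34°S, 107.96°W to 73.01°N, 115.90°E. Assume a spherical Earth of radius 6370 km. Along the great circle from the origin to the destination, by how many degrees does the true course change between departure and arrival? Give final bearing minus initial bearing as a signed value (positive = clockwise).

At departure: θ₁ = atan2(sin Δλ cos φ₂, cos φ₁ sin φ₂ − sin φ₁ cos φ₂ cos Δλ) = 345.53°
At arrival: θ₂ = atan2(sin Δλ cos φ₁, −cos φ₂ sin φ₁ + sin φ₂ cos φ₁ cos Δλ) = 231.19°
Δθ = θ₂ − θ₁ = -114.3°

-114.3°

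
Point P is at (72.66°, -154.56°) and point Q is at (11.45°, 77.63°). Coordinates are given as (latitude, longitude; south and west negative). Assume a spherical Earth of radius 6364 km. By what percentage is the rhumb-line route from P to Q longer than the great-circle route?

13.8%

Great circle: σ = 1.5604 rad → d_gc = Rσ = 9930.3 km
Rhumb: Δφ = -1.0683, Δλ = -2.2307, Δψ = -1.6795, q = Δφ/Δψ = 0.6361 → d_rh = R√(Δφ²+q²Δλ²) = 11303.3 km
Excess = (11303.3 − 9930.3) / 9930.3 = 1373.0 / 9930.3 = 13.83% ≈ 13.8%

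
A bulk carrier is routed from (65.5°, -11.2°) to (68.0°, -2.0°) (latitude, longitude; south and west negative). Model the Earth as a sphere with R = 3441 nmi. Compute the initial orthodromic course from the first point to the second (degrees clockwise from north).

51.3°

N = sin Δλ·cos φ₂ = +0.0599;  D = cos φ₁ sin φ₂ − sin φ₁ cos φ₂ cos Δλ = +0.0480
initial course = atan2(N, D) = 51.29°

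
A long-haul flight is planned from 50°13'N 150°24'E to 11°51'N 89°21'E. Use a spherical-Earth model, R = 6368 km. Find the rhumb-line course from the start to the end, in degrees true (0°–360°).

Δψ = ln[tan(π/4+φ₂/2)/tan(π/4+φ₁/2)] = -0.8083
Δλ = -1.0655 rad (taken the short way round)
course = atan2(Δλ, Δψ) = 232.82°

232.8°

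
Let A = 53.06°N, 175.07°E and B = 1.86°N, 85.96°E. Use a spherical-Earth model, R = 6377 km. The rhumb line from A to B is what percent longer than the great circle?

Great circle: σ = 1.5355 rad → d_gc = Rσ = 9792.0 km
Rhumb: Δφ = -0.8936, Δλ = -1.5553, Δψ = -1.0641, q = Δφ/Δψ = 0.8398 → d_rh = R√(Δφ²+q²Δλ²) = 10091.7 km
Excess = (10091.7 − 9792.0) / 9792.0 = 299.7 / 9792.0 = 3.06% ≈ 3.1%

3.1%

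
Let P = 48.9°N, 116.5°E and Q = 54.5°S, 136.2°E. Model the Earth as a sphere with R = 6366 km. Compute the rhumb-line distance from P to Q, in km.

11639 km

Rhumb course C = atan2(Δλ, Δψ) with Δψ = ln[tan(π/4+φ₂/2)/tan(π/4+φ₁/2)] = -2.1203, Δλ = +0.3438 → C = 170.79°
d = R·|Δφ| / |cos C| = 6366·1.80467 / 0.98711 = 11639 km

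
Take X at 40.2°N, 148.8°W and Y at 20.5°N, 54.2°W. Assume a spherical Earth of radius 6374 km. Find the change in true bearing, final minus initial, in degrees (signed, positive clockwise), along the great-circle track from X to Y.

+58.1°

Initial bearing θ₁ = atan2(sin Δλ cos φ₂, cos φ₁ sin φ₂ − sin φ₁ cos φ₂ cos Δλ) = 71.30°
Final bearing θ₂ = (initial bearing from the destination back to the start) + 180° = 129.43°
Δθ = θ₂ − θ₁ = +58.1°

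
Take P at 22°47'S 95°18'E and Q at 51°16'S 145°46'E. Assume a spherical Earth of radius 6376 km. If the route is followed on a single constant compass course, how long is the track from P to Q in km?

Δψ = ln[tan(π/4+φ₂/2)/tan(π/4+φ₁/2)] = -0.6370;  Δφ = -0.4971 rad,  Δλ = +0.8808 rad
q = Δφ/Δψ = 0.7804
d = R·√(Δφ² + q²Δλ²) = 6376·0.84834 = 5409 km

5409 km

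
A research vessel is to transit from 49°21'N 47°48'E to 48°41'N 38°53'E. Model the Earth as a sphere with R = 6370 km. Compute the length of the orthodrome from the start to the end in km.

654 km

cos σ = sin φ₁ sin φ₂ + cos φ₁ cos φ₂ cos Δλ
      = sin(49.35°)sin(48.68°) + cos(49.35°)cos(48.68°)cos(-8.92°) = 0.9947
σ = 5.882° → d = Rσ = 6370·0.10267 = 654 km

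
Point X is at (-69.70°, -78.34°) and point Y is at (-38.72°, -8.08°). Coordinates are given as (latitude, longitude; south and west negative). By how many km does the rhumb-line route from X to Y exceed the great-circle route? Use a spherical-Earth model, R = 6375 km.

Great circle: cos σ = sin φ₁ sin φ₂ + cos φ₁ cos φ₂ cos Δλ,  σ = 0.8256 rad → d_gc = 5263.4 km
Rhumb line: Δψ = +0.9862, q = Δφ/Δψ = 0.5483, d_rh = R√(Δφ²+q²Δλ²) = 5500.2 km
Excess = 5500.2 − 5263.4 = 236.8 ≈ 237 km

237 km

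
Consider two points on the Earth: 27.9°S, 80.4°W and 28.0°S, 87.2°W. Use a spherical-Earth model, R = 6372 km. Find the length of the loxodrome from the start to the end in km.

Δψ = ln[tan(π/4+φ₂/2)/tan(π/4+φ₁/2)] = -0.0020;  Δφ = -0.0017 rad,  Δλ = -0.1187 rad
q = Δφ/Δψ = 0.8834
d = R·√(Δφ² + q²Δλ²) = 6372·0.10485 = 668 km

668 km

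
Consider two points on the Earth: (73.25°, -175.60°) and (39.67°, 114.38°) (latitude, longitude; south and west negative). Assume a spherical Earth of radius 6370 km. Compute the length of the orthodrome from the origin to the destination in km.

5181 km

Haversine: a = sin²(Δφ/2)+cos φ₁ cos φ₂ sin²(Δλ/2) = 0.15646;  σ = 2·atan2(√a,√(1−a))
σ = 46.601° → d = Rσ = 6370·0.81334 = 5181 km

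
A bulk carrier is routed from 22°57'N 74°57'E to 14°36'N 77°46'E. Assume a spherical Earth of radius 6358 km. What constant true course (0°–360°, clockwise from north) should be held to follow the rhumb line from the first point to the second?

Δψ = ln[tan(π/4+φ₂/2)/tan(π/4+φ₁/2)] = -0.1541
Δλ = +0.0492 rad (taken the short way round)
course = atan2(Δλ, Δψ) = 162.31°

162.3°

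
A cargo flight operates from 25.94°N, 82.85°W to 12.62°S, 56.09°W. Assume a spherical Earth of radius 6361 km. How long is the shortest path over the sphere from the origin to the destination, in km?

5166 km

Haversine: a = sin²(Δφ/2)+cos φ₁ cos φ₂ sin²(Δλ/2) = 0.15601;  σ = 2·atan2(√a,√(1−a))
σ = 46.530° → d = Rσ = 6361·0.81210 = 5166 km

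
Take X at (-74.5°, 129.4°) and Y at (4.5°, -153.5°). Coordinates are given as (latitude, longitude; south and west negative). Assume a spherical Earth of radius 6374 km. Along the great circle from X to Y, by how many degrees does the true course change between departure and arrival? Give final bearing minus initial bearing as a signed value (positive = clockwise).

At departure: θ₁ = atan2(sin Δλ cos φ₂, cos φ₁ sin φ₂ − sin φ₁ cos φ₂ cos Δλ) = 76.38°
At arrival: θ₂ = atan2(sin Δλ cos φ₁, −cos φ₂ sin φ₁ + sin φ₂ cos φ₁ cos Δλ) = 15.10°
Δθ = θ₂ − θ₁ = -61.3°

-61.3°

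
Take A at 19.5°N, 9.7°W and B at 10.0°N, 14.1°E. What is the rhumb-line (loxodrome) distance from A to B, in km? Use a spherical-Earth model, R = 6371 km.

2766 km

Rhumb course C = atan2(Δλ, Δψ) with Δψ = ln[tan(π/4+φ₂/2)/tan(π/4+φ₁/2)] = -0.1717, Δλ = +0.4154 → C = 112.46°
d = R·|Δφ| / |cos C| = 6371·0.16581 / 0.38196 = 2766 km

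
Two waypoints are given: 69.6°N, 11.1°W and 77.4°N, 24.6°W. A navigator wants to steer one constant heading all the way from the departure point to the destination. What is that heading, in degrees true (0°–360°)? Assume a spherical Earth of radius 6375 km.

334.2°

Δψ = ln[tan(π/4+φ₂/2)/tan(π/4+φ₁/2)] = +0.4884
Δλ = -0.2356 rad (taken the short way round)
course = atan2(Δλ, Δψ) = 334.25°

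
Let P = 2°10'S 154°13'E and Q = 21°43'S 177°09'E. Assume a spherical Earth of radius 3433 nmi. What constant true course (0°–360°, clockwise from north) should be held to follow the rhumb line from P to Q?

Meridional parts: M(φ₁)=-0.0378, M(φ₂)=-0.3884 → ΔM = -0.3506;  Δλ = +0.4003 rad
tan C = Δλ / ΔM = -1.1416 → C = 131.22°

131.2°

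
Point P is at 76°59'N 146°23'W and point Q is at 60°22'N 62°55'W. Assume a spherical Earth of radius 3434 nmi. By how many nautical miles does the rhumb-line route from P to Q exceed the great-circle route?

150 nmi

Great circle: cos σ = sin φ₁ sin φ₂ + cos φ₁ cos φ₂ cos Δλ,  σ = 0.5364 rad → d_gc = 1842.1 nmi
Rhumb line: Δψ = -0.8410, q = Δφ/Δψ = 0.3448, d_rh = R√(Δφ²+q²Δλ²) = 1991.9 nmi
Excess = 1991.9 − 1842.1 = 149.8 ≈ 150 nmi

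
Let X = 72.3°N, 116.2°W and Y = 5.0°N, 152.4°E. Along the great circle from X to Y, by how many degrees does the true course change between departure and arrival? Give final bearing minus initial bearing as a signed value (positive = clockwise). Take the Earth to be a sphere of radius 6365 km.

At departure: θ₁ = atan2(sin Δλ cos φ₂, cos φ₁ sin φ₂ − sin φ₁ cos φ₂ cos Δλ) = 272.86°
At arrival: θ₂ = atan2(sin Δλ cos φ₁, −cos φ₂ sin φ₁ + sin φ₂ cos φ₁ cos Δλ) = 197.75°
Δθ = θ₂ − θ₁ = -75.1°

-75.1°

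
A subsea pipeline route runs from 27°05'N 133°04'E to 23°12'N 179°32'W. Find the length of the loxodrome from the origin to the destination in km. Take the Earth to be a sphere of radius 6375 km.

Rhumb course C = atan2(Δλ, Δψ) with Δψ = ln[tan(π/4+φ₂/2)/tan(π/4+φ₁/2)] = -0.0749, Δλ = +0.8273 → C = 95.17°
d = R·|Δφ| / |cos C| = 6375·0.06778 / 0.09016 = 4792 km

4792 km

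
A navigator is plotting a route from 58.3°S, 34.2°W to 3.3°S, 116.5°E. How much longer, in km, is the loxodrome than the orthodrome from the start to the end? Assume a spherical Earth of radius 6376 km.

2032 km

Great circle: cos σ = sin φ₁ sin φ₂ + cos φ₁ cos φ₂ cos Δλ,  σ = 1.9916 rad → d_gc = 12698.6 km
Rhumb line: Δψ = +1.2015, q = Δφ/Δψ = 0.7990, d_rh = R√(Δφ²+q²Δλ²) = 14730.7 km
Excess = 14730.7 − 12698.6 = 2032.1 ≈ 2032 km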